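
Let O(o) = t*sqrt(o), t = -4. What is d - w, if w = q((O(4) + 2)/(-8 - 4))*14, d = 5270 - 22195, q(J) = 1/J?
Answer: -16953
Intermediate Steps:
O(o) = -4*sqrt(o)
d = -16925
w = 28 (w = 14/((-4*sqrt(4) + 2)/(-8 - 4)) = 14/((-4*2 + 2)/(-12)) = 14/((-8 + 2)*(-1/12)) = 14/(-6*(-1/12)) = 14/(1/2) = 2*14 = 28)
d - w = -16925 - 1*28 = -16925 - 28 = -16953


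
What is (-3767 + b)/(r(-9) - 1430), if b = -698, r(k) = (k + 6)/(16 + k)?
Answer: 1645/527 ≈ 3.1214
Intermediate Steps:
r(k) = (6 + k)/(16 + k)
(-3767 + b)/(r(-9) - 1430) = (-3767 - 698)/((6 - 9)/(16 - 9) - 1430) = -4465/(-3/7 - 1430) = -4465/(-10013/7) = -4465*(-7/10013) = 1645/527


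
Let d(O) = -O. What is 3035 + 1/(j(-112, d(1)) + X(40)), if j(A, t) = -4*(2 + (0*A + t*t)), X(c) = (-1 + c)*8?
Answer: 910501/300 ≈ 3035.0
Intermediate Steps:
X(c) = -8 + 8*c
j(A, t) = -8 - 4*t² (j(A, t) = -4*(2 + (0 + t²)) = -4*(2 + t²) = -8 - 4*t²)
3035 + 1/(j(-112, d(1)) + X(40)) = 3035 + 1/((-8 - 4*(-1*1)²) + (-8 + 8*40)) = 3035 + 1/((-8 - 4*(-1)²) + (-8 + 320)) = 3035 + 1/((-8 - 4*1) + 312) = 3035 + 1/((-8 - 4) + 312) = 3035 + 1/(-12 + 312) = 3035 + 1/300 = 910501/300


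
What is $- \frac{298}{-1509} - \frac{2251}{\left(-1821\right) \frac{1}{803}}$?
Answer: $\frac{909380045}{915963} \approx 992.81$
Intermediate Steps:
$- \frac{298}{-1509} - \frac{2251}{\left(-1821\right) \frac{1}{803}} = \left(-298\right) \left(- \frac{1}{1509}\right) - \frac{2251}{\left(-1821\right) \frac{1}{803}} = \frac{298}{1509} - \frac{2251}{- \frac{1821}{803}} = \frac{298}{1509} - - \frac{1807553}{1821} = \frac{298}{1509} + \frac{1807553}{1821} = \frac{909380045}{915963}$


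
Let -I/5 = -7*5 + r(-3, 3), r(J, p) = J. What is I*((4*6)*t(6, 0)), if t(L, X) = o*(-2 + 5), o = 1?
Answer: 13680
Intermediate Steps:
t(L, X) = 3 (t(L, X) = 1*(-2 + 5) = 1*3 = 3)
I = 190 (I = -5*(-7*5 - 3) = -5*(-35 - 3) = -5*(-38) = 190)
I*((4*6)*t(6, 0)) = 190*((4*6)*3) = 190*(24*3) = 190*72 = 13680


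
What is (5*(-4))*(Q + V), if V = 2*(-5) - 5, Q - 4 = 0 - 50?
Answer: 1220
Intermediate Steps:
Q = -46 (Q = 4 + (0 - 50) = 4 - 50 = -46)
V = -15 (V = -10 - 5 = -15)
(5*(-4))*(Q + V) = (5*(-4))*(-46 - 15) = -20*(-61) = 1220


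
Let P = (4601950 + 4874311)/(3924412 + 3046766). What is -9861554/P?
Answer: -68746648290612/9476261 ≈ -7.2546e+6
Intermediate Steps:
P = 9476261/6971178 ≈ 1.3593
-9861554/P = -9861554/9476261/6971178 = -9861554*6971178/9476261 = -68746648290612/9476261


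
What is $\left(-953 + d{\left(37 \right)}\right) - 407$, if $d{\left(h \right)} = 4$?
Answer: $-1356$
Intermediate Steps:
$\left(-953 + d{\left(37 \right)}\right) - 407 = \left(-953 + 4\right) - 407 = -949 - 407 = -1356$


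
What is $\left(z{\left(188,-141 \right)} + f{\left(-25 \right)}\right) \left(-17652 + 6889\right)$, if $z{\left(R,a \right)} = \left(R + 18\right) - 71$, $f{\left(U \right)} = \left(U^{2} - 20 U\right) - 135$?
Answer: $-12108375$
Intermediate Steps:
$f{\left(U \right)} = -135 + U^{2} - 20 U$
$z{\left(R,a \right)} = -53 + R$ ($z{\left(R,a \right)} = \left(18 + R\right) - 71 = -53 + R$)
$\left(z{\left(188,-141 \right)} + f{\left(-25 \right)}\right) \left(-17652 + 6889\right) = \left(\left(-53 + 188\right) - \left(-365 - 625\right)\right) \left(-17652 + 6889\right) = \left(135 + \left(-135 + 625 + 500\right)\right) \left(-10763\right) = \left(135 + 990\right) \left(-10763\right) = 1125 \left(-10763\right) = -12108375$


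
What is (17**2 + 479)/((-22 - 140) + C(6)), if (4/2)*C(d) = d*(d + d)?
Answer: -128/21 ≈ -6.0952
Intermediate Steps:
C(d) = d**2 (C(d) = (d*(d + d))/2 = (d*(2*d))/2 = (2*d**2)/2 = d**2)
(17**2 + 479)/((-22 - 140) + C(6)) = (17**2 + 479)/((-22 - 140) + 6**2) = (289 + 479)/(-162 + 36) = 768/(-126) = 768*(-1/126) = -128/21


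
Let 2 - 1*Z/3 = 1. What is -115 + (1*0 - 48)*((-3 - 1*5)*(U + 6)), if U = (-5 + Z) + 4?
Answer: 2957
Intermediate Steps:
Z = 3 (Z = 6 - 3*1 = 6 - 3 = 3)
U = 2 (U = (-5 + 3) + 4 = -2 + 4 = 2)
-115 + (1*0 - 48)*((-3 - 1*5)*(U + 6)) = -115 + (1*0 - 48)*((-3 - 1*5)*(2 + 6)) = -115 + (0 - 48)*((-3 - 5)*8) = -115 - (-384)*8 = -115 - 48*(-64) = -115 + 3072 = 2957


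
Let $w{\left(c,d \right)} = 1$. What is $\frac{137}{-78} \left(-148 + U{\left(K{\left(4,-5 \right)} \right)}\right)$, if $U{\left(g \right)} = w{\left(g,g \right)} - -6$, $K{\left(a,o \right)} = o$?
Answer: $\frac{6439}{26} \approx 247.65$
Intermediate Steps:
$U{\left(g \right)} = 7$ ($U{\left(g \right)} = 1 - -6 = 1 + 6 = 7$)
$\frac{137}{-78} \left(-148 + U{\left(K{\left(4,-5 \right)} \right)}\right) = \frac{137}{-78} \left(-148 + 7\right) = 137 \left(- \frac{1}{78}\right) \left(-141\right) = \left(- \frac{137}{78}\right) \left(-141\right) = \frac{6439}{26}$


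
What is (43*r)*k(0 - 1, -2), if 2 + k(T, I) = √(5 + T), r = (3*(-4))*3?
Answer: 0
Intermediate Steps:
r = -36 (r = -12*3 = -36)
k(T, I) = -2 + √(5 + T)
(43*r)*k(0 - 1, -2) = (43*(-36))*(-2 + √(5 + (0 - 1))) = -1548*(-2 + √(5 - 1)) = -1548*(-2 + √4) = -1548*(-2 + 2) = -1548*0 = 0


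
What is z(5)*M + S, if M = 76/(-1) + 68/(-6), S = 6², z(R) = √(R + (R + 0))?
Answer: 36 - 262*√10/3 ≈ -240.17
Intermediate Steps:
z(R) = √2*√R (z(R) = √(R + R) = √(2*R) = √2*√R)
S = 36
M = -262/3 (M = 76*(-1) + 68*(-⅙) = -76 - 34/3 = -262/3 ≈ -87.333)
z(5)*M + S = (√2*√5)*(-262/3) + 36 = √10*(-262/3) + 36 = -262*√10/3 + 36 = 36 - 262*√10/3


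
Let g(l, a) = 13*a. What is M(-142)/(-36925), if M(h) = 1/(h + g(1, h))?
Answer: 1/73406900 ≈ 1.3623e-8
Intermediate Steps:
M(h) = 1/(14*h) (M(h) = 1/(h + 13*h) = 1/(14*h))
M(-142)/(-36925) = ((1/14)/(-142))/(-36925) = ((1/14)*(-1/142))*(-1/36925) = -1/1988*(-1/36925) = 1/73406900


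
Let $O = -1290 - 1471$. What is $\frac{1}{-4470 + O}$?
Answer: $- \frac{1}{7231} \approx -0.00013829$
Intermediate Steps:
$O = -2761$
$\frac{1}{-4470 + O} = \frac{1}{-4470 - 2761} = \frac{1}{-7231} = - \frac{1}{7231}$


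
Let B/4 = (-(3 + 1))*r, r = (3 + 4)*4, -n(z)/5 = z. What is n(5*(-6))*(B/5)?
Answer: -13440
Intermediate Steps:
n(z) = -5*z
r = 28 (r = 7*4 = 28)
B = -448 (B = 4*(-(3 + 1)*28) = 4*(-1*4*28) = 4*(-4*28) = 4*(-112) = -448)
n(5*(-6))*(B/5) = (-25*(-6))*(-448/5) = (-5*(-30))*(-448*1/5) = 150*(-448/5) = -13440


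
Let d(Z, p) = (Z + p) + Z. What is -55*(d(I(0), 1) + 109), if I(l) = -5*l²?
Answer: -6050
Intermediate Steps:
d(Z, p) = p + 2*Z
-55*(d(I(0), 1) + 109) = -55*((1 + 2*(-5*0²)) + 109) = -55*((1 + 2*(-5*0)) + 109) = -55*((1 + 2*0) + 109) = -55*((1 + 0) + 109) = -55*(1 + 109) = -55*110 = -6050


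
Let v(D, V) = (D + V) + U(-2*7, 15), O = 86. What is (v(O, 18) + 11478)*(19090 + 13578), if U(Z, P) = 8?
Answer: 378622120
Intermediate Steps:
v(D, V) = 8 + D + V (v(D, V) = (D + V) + 8 = 8 + D + V)
(v(O, 18) + 11478)*(19090 + 13578) = ((8 + 86 + 18) + 11478)*(19090 + 13578) = (112 + 11478)*32668 = 11590*32668 = 378622120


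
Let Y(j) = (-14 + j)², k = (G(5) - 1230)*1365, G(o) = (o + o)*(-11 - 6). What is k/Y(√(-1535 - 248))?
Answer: -1911000/(14 - I*√1783)² ≈ 774.37 - 576.9*I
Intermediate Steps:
G(o) = -34*o (G(o) = (2*o)*(-17) = -34*o)
k = -1911000 (k = (-34*5 - 1230)*1365 = (-170 - 1230)*1365 = -1400*1365 = -1911000)
k/Y(√(-1535 - 248)) = -1911000/(-14 + √(-1535 - 248))² = -1911000/(-14 + √(-1783))² = -1911000/(-14 + I*√1783)²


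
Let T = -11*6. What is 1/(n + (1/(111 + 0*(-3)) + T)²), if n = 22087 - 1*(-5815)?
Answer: 12321/397436167 ≈ 3.1001e-5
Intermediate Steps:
n = 27902 (n = 22087 + 5815 = 27902)
T = -66
1/(n + (1/(111 + 0*(-3)) + T)²) = 1/(27902 + (1/(111 + 0*(-3)) - 66)²) = 1/(27902 + (1/(111 + 0) - 66)²) = 1/(27902 + (1/111 - 66)²) = 1/(27902 + (-7325/111)²) = 1/(27902 + 53655625/12321) = 1/(397436167/12321) = 12321/397436167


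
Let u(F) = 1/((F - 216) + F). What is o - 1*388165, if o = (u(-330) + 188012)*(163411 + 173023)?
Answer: 27704919408617/438 ≈ 6.3253e+10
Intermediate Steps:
u(F) = 1/(-216 + 2*F) (u(F) = 1/((-216 + F) + F) = 1/(-216 + 2*F))
o = 27705089424887/438 (o = (1/(2*(-108 - 330)) + 188012)*(163411 + 173023) = ((½)/(-438) + 188012)*336434 = ((½)*(-1/438) + 188012)*336434 = (-1/876 + 188012)*336434 = (164698511/876)*336434 = 27705089424887/438 ≈ 6.3254e+10)
o - 1*388165 = 27705089424887/438 - 1*388165 = 27705089424887/438 - 388165 = 27704919408617/438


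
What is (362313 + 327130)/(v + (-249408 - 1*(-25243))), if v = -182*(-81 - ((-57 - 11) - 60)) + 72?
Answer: -689443/232647 ≈ -2.9635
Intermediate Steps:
v = -8482 (v = -182*(-81 - (-68 - 60)) + 72 = -182*(-81 - 1*(-128)) + 72 = -182*(-81 + 128) + 72 = -182*47 + 72 = -8554 + 72 = -8482)
(362313 + 327130)/(v + (-249408 - 1*(-25243))) = (362313 + 327130)/(-8482 + (-249408 - 1*(-25243))) = 689443/(-8482 + (-249408 + 25243)) = 689443/(-8482 - 224165) = 689443/(-232647) = 689443*(-1/232647) = -689443/232647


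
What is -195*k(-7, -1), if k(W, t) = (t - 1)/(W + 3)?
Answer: -195/2 ≈ -97.500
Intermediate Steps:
k(W, t) = (-1 + t)/(3 + W)
-195*k(-7, -1) = -195*(-1 - 1)/(3 - 7) = -195*(-2)/(-4) = -(-195)*(-2)/4 = -195*½ = -195/2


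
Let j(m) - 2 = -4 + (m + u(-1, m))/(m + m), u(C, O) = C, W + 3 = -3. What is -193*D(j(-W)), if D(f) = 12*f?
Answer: 3667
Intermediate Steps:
W = -6 (W = -3 - 3 = -6)
j(m) = -2 + (-1 + m)/(2*m) (j(m) = 2 + (-4 + (m - 1)/(m + m)) = 2 + (-4 + (-1 + m)/((2*m))) = 2 + (-4 + (-1 + m)*(1/(2*m))) = 2 + (-4 + (-1 + m)/(2*m)) = -2 + (-1 + m)/(2*m))
-193*D(j(-W)) = -2316*(-1 - (-3)*(-6))/(2*((-1*(-6)))) = -2316*(½)*(-1 - 3*6)/6 = -2316*(½)*(⅙)*(-1 - 18) = -2316*(½)*(⅙)*(-19) = -2316*(-19)/12 = -193*(-19) = 3667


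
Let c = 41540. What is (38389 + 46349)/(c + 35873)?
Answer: 84738/77413 ≈ 1.0946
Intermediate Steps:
(38389 + 46349)/(c + 35873) = (38389 + 46349)/(41540 + 35873) = 84738/77413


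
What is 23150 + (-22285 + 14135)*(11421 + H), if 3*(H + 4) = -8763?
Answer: -69219250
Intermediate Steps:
H = -2925 (H = -4 + (⅓)*(-8763) = -4 - 2921 = -2925)
23150 + (-22285 + 14135)*(11421 + H) = 23150 + (-22285 + 14135)*(11421 - 2925) = 23150 - 8150*8496 = 23150 - 69242400 = -69219250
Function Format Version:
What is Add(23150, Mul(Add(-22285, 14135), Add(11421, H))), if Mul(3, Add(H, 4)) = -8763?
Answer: -69219250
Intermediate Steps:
H = -2925 (H = Add(-4, Mul(Rational(1, 3), -8763)) = Add(-4, -2921) = -2925)
Add(23150, Mul(Add(-22285, 14135), Add(11421, H))) = Add(23150, Mul(Add(-22285, 14135), Add(11421, -2925))) = Add(23150, Mul(-8150, 8496)) = Add(23150, -69242400) = -69219250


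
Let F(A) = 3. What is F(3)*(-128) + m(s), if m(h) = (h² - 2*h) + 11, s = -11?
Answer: -230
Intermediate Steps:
m(h) = 11 + h² - 2*h
F(3)*(-128) + m(s) = 3*(-128) + (11 + (-11)² - 2*(-11)) = -384 + (11 + 121 + 22) = -384 + 154 = -230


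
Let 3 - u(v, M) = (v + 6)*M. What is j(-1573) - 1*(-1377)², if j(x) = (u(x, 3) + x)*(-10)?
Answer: -1927439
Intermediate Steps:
u(v, M) = 3 - M*(6 + v) (u(v, M) = 3 - (v + 6)*M = 3 - (6 + v)*M = 3 - M*(6 + v))
j(x) = 150 + 20*x (j(x) = ((3 - 6*3 - 1*3*x) + x)*(-10) = ((3 - 18 - 3*x) + x)*(-10) = ((-15 - 3*x) + x)*(-10) = (-15 - 2*x)*(-10) = 150 + 20*x)
j(-1573) - 1*(-1377)² = (150 + 20*(-1573)) - 1*(-1377)² = (150 - 31460) - 1*1896129 = -31310 - 1896129 = -1927439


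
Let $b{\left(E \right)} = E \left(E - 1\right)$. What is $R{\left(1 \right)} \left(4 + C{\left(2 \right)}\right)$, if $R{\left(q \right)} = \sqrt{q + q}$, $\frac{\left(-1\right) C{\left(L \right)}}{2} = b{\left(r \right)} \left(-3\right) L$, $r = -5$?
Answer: $364 \sqrt{2} \approx 514.77$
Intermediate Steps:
$b{\left(E \right)} = E \left(-1 + E\right)$
$C{\left(L \right)} = 180 L$ ($C{\left(L \right)} = - 2 - 5 \left(-1 - 5\right) \left(-3\right) L = - 2 \left(-5\right) \left(-6\right) \left(-3\right) L = - 2 \cdot 30 \left(-3\right) L = - 2 \left(- 90 L\right) = 180 L$)
$R{\left(q \right)} = \sqrt{2} \sqrt{q}$ ($R{\left(q \right)} = \sqrt{2 q} = \sqrt{2} \sqrt{q}$)
$R{\left(1 \right)} \left(4 + C{\left(2 \right)}\right) = \sqrt{2} \sqrt{1} \left(4 + 180 \cdot 2\right) = \sqrt{2} \cdot 1 \left(4 + 360\right) = \sqrt{2} \cdot 364 = 364 \sqrt{2}$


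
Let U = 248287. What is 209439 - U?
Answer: -38848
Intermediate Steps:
209439 - U = 209439 - 1*248287 = 209439 - 248287 = -38848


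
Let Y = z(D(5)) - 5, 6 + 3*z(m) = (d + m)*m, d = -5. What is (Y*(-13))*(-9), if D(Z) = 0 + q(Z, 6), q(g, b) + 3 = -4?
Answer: 2457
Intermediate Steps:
q(g, b) = -7 (q(g, b) = -3 - 4 = -7)
D(Z) = -7 (D(Z) = 0 - 7 = -7)
z(m) = -2 + m*(-5 + m)/3 (z(m) = -2 + ((-5 + m)*m)/3 = -2 + (m*(-5 + m))/3 = -2 + m*(-5 + m)/3)
Y = 21 (Y = (-2 - 5/3*(-7) + (⅓)*(-7)²) - 5 = (-2 + 35/3 + (⅓)*49) - 5 = (-2 + 35/3 + 49/3) - 5 = 26 - 5 = 21)
(Y*(-13))*(-9) = (21*(-13))*(-9) = -273*(-9) = 2457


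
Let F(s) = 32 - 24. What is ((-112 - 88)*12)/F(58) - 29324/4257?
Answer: -1306424/4257 ≈ -306.89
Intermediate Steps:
F(s) = 8
((-112 - 88)*12)/F(58) - 29324/4257 = ((-112 - 88)*12)/8 - 29324/4257 = -200*12*(⅛) - 29324*1/4257 = -2400*⅛ - 29324/4257 = -300 - 29324/4257 = -1306424/4257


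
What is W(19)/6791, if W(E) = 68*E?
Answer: 1292/6791 ≈ 0.19025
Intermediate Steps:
W(19)/6791 = (68*19)/6791 = 1292*(1/6791) = 1292/6791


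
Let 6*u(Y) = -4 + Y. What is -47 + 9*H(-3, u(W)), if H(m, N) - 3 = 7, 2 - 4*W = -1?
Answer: 43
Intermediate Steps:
W = 3/4 (W = 1/2 - 1/4*(-1) = 1/2 + 1/4 = 3/4 ≈ 0.75000)
u(Y) = -2/3 + Y/6 (u(Y) = (-4 + Y)/6 = -2/3 + Y/6)
H(m, N) = 10 (H(m, N) = 3 + 7 = 10)
-47 + 9*H(-3, u(W)) = -47 + 9*10 = -47 + 90 = 43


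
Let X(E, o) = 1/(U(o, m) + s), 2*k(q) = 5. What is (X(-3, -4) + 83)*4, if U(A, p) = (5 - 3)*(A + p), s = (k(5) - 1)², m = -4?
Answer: 18244/55 ≈ 331.71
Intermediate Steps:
k(q) = 5/2 (k(q) = (½)*5 = 5/2)
s = 9/4 (s = (5/2 - 1)² = (3/2)² = 9/4 ≈ 2.2500)
U(A, p) = 2*A + 2*p (U(A, p) = 2*(A + p) = 2*A + 2*p)
X(E, o) = 1/(-23/4 + 2*o) (X(E, o) = 1/((2*o + 2*(-4)) + 9/4) = 1/((2*o - 8) + 9/4) = 1/((-8 + 2*o) + 9/4) = 1/(-23/4 + 2*o))
(X(-3, -4) + 83)*4 = (4/(-23 + 8*(-4)) + 83)*4 = (4/(-23 - 32) + 83)*4 = (4/(-55) + 83)*4 = (4*(-1/55) + 83)*4 = (-4/55 + 83)*4 = (4561/55)*4 = 18244/55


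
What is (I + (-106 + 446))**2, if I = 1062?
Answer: 1965604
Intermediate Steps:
(I + (-106 + 446))**2 = (1062 + (-106 + 446))**2 = (1062 + 340)**2 = 1402**2 = 1965604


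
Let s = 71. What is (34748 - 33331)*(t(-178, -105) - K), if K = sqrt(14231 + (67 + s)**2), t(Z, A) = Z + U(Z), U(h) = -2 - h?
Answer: -2834 - 77935*sqrt(11) ≈ -2.6132e+5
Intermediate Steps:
t(Z, A) = -2 (t(Z, A) = Z + (-2 - Z) = -2)
K = 55*sqrt(11) (K = sqrt(14231 + (67 + 71)**2) = sqrt(14231 + 138**2) = sqrt(14231 + 19044) = sqrt(33275) = 55*sqrt(11) ≈ 182.41)
(34748 - 33331)*(t(-178, -105) - K) = (34748 - 33331)*(-2 - 55*sqrt(11)) = 1417*(-2 - 55*sqrt(11)) = -2834 - 77935*sqrt(11)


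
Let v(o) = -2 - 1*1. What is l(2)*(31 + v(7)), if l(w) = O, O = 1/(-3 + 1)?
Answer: -14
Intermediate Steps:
v(o) = -3 (v(o) = -2 - 1 = -3)
O = -½ (O = 1/(-2) = -½ ≈ -0.50000)
l(w) = -½
l(2)*(31 + v(7)) = -(31 - 3)/2 = -½*28 = -14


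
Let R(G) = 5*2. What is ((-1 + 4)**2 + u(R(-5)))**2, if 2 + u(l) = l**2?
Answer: 11449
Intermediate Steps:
R(G) = 10
u(l) = -2 + l**2
((-1 + 4)**2 + u(R(-5)))**2 = ((-1 + 4)**2 + (-2 + 10**2))**2 = (3**2 + (-2 + 100))**2 = (9 + 98)**2 = 107**2 = 11449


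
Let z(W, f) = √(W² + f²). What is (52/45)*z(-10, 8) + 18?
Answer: 18 + 104*√41/45 ≈ 32.798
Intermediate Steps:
(52/45)*z(-10, 8) + 18 = (52/45)*√((-10)² + 8²) + 18 = (52*(1/45))*√(100 + 64) + 18 = 52*√164/45 + 18 = 52*(2*√41)/45 + 18 = 104*√41/45 + 18 = 18 + 104*√41/45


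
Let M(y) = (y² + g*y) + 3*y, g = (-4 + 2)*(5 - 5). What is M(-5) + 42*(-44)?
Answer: -1838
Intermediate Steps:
g = 0 (g = -2*0 = 0)
M(y) = y² + 3*y (M(y) = (y² + 0*y) + 3*y = (y² + 0) + 3*y = y² + 3*y)
M(-5) + 42*(-44) = -5*(3 - 5) + 42*(-44) = -5*(-2) - 1848 = 10 - 1848 = -1838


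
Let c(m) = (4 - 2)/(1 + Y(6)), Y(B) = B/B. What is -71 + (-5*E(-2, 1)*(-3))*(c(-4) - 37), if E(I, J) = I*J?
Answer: 1009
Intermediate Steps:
Y(B) = 1
c(m) = 1 (c(m) = (4 - 2)/(1 + 1) = 2/2 = 2*(½) = 1)
-71 + (-5*E(-2, 1)*(-3))*(c(-4) - 37) = -71 + (-(-10)*(-3))*(1 - 37) = -71 + (-5*(-2)*(-3))*(-36) = -71 + (10*(-3))*(-36) = -71 - 30*(-36) = -71 + 1080 = 1009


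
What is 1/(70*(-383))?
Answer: -1/26810 ≈ -3.7300e-5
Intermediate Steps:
1/(70*(-383)) = 1/(-26810) = -1/26810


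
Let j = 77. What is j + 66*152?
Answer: 10109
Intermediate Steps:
j + 66*152 = 77 + 66*152 = 77 + 10032 = 10109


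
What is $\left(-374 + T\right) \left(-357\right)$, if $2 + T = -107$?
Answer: $172431$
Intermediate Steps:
$T = -109$ ($T = -2 - 107 = -109$)
$\left(-374 + T\right) \left(-357\right) = \left(-374 - 109\right) \left(-357\right) = \left(-483\right) \left(-357\right) = 172431$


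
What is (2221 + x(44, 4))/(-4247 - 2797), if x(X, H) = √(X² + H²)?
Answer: -2221/7044 - √122/1761 ≈ -0.32158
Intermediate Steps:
x(X, H) = √(H² + X²)
(2221 + x(44, 4))/(-4247 - 2797) = (2221 + √(4² + 44²))/(-4247 - 2797) = (2221 + √(16 + 1936))/(-7044) = (2221 + √1952)*(-1/7044) = (2221 + 4*√122)*(-1/7044) = -2221/7044 - √122/1761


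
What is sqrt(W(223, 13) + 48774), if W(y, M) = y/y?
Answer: 5*sqrt(1951) ≈ 220.85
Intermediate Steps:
W(y, M) = 1
sqrt(W(223, 13) + 48774) = sqrt(1 + 48774) = sqrt(48775) = 5*sqrt(1951)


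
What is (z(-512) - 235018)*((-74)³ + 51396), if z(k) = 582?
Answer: 82950021008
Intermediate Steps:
(z(-512) - 235018)*((-74)³ + 51396) = (582 - 235018)*((-74)³ + 51396) = -234436*(-405224 + 51396) = -234436*(-353828) = 82950021008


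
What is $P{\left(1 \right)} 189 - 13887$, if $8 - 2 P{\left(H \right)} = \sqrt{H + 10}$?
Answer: $-13131 - \frac{189 \sqrt{11}}{2} \approx -13444.0$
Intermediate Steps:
$P{\left(H \right)} = 4 - \frac{\sqrt{10 + H}}{2}$ ($P{\left(H \right)} = 4 - \frac{\sqrt{H + 10}}{2} = 4 - \frac{\sqrt{10 + H}}{2}$)
$P{\left(1 \right)} 189 - 13887 = \left(4 - \frac{\sqrt{10 + 1}}{2}\right) 189 - 13887 = \left(4 - \frac{\sqrt{11}}{2}\right) 189 - 13887 = \left(756 - \frac{189 \sqrt{11}}{2}\right) - 13887 = -13131 - \frac{189 \sqrt{11}}{2}$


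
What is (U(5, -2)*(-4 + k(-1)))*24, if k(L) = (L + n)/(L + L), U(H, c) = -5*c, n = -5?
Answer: -240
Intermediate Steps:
k(L) = (-5 + L)/(2*L) (k(L) = (L - 5)/(L + L) = (-5 + L)/((2*L)) = (-5 + L)*(1/(2*L)) = (-5 + L)/(2*L))
(U(5, -2)*(-4 + k(-1)))*24 = ((-5*(-2))*(-4 + (1/2)*(-5 - 1)/(-1)))*24 = (10*(-4 + (1/2)*(-1)*(-6)))*24 = (10*(-4 + 3))*24 = (10*(-1))*24 = -10*24 = -240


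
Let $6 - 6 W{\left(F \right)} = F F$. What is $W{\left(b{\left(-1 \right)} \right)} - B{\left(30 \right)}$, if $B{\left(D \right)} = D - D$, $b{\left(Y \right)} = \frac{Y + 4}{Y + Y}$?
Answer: $\frac{5}{8} \approx 0.625$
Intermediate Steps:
$b{\left(Y \right)} = \frac{4 + Y}{2 Y}$
$B{\left(D \right)} = 0$
$W{\left(F \right)} = 1 - \frac{F^{2}}{6}$ ($W{\left(F \right)} = 1 - \frac{F F}{6} = 1 - \frac{F^{2}}{6}$)
$W{\left(b{\left(-1 \right)} \right)} - B{\left(30 \right)} = \left(1 - \frac{\left(\frac{4 - 1}{2 \left(-1\right)}\right)^{2}}{6}\right) - 0 = \left(1 - \frac{\left(\frac{1}{2} \left(-1\right) 3\right)^{2}}{6}\right) + 0 = \left(1 - \frac{\left(- \frac{3}{2}\right)^{2}}{6}\right) + 0 = \left(1 - \frac{3}{8}\right) + 0 = \frac{5}{8} + 0 = \frac{5}{8}$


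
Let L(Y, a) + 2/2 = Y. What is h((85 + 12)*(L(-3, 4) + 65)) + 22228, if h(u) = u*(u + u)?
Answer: 70044006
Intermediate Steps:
L(Y, a) = -1 + Y
h(u) = 2*u² (h(u) = u*(2*u) = 2*u²)
h((85 + 12)*(L(-3, 4) + 65)) + 22228 = 2*((85 + 12)*((-1 - 3) + 65))² + 22228 = 2*(97*(-4 + 65))² + 22228 = 2*(97*61)² + 22228 = 2*5917² + 22228 = 2*35010889 + 22228 = 70021778 + 22228 = 70044006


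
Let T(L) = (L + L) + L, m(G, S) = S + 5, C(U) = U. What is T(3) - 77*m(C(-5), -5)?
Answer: 9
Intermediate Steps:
m(G, S) = 5 + S
T(L) = 3*L (T(L) = 2*L + L = 3*L)
T(3) - 77*m(C(-5), -5) = 3*3 - 77*(5 - 5) = 9 - 77*0 = 9 + 0 = 9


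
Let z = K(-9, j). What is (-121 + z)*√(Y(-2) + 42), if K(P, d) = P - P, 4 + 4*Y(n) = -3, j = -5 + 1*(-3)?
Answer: -121*√161/2 ≈ -767.66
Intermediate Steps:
j = -8 (j = -5 - 3 = -8)
Y(n) = -7/4 (Y(n) = -1 + (¼)*(-3) = -1 - ¾ = -7/4)
K(P, d) = 0
z = 0
(-121 + z)*√(Y(-2) + 42) = (-121 + 0)*√(-7/4 + 42) = -121*√161/2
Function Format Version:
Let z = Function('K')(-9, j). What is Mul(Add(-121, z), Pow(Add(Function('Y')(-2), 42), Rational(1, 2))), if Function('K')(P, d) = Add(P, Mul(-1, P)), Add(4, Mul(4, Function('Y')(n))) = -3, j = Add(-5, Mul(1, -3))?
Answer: Mul(Rational(-121, 2), Pow(161, Rational(1, 2))) ≈ -767.66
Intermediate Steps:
j = -8 (j = Add(-5, -3) = -8)
Function('Y')(n) = Rational(-7, 4) (Function('Y')(n) = Add(-1, Mul(Rational(1, 4), -3)) = Add(-1, Rational(-3, 4)) = Rational(-7, 4))
Function('K')(P, d) = 0
z = 0
Mul(Add(-121, z), Pow(Add(Function('Y')(-2), 42), Rational(1, 2))) = Mul(Add(-121, 0), Pow(Add(Rational(-7, 4), 42), Rational(1, 2))) = Mul(-121, Pow(Rational(161, 4), Rational(1, 2))) = Mul(-121, Mul(Rational(1, 2), Pow(161, Rational(1, 2)))) = Mul(Rational(-121, 2), Pow(161, Rational(1, 2)))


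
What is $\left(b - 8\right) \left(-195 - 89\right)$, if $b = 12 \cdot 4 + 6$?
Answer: $-13064$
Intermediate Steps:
$b = 54$ ($b = 48 + 6 = 54$)
$\left(b - 8\right) \left(-195 - 89\right) = \left(54 - 8\right) \left(-195 - 89\right) = 46 \left(-195 - 89\right) = 46 \left(-284\right) = -13064$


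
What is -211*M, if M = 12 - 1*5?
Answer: -1477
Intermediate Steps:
M = 7 (M = 12 - 5 = 7)
-211*M = -211*7 = -1477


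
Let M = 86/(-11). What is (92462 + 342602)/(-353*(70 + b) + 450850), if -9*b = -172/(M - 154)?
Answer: 1742431320/1706857669 ≈ 1.0208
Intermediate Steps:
M = -86/11 (M = 86*(-1/11) = -86/11 ≈ -7.8182)
b = -473/4005 (b = -(-172)/(9*(-86/11 - 154)) = -(-172)/(9*(-1780/11)) = -(-172)*(-11)/(9*1780) = -1/9*473/445 = -473/4005 ≈ -0.11810)
(92462 + 342602)/(-353*(70 + b) + 450850) = (92462 + 342602)/(-353*(70 - 473/4005) + 450850) = 435064/(-353*279877/4005 + 450850) = 435064/(-98796581/4005 + 450850) = 435064/(1706857669/4005) = 435064*(4005/1706857669) = 1742431320/1706857669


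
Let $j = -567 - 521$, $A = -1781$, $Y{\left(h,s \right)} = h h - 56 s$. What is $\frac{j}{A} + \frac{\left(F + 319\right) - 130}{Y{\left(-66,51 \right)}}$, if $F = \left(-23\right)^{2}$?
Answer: $\frac{1455379}{1335750} \approx 1.0896$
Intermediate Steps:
$Y{\left(h,s \right)} = h^{2} - 56 s$
$F = 529$
$j = -1088$
$\frac{j}{A} + \frac{\left(F + 319\right) - 130}{Y{\left(-66,51 \right)}} = - \frac{1088}{-1781} + \frac{\left(529 + 319\right) - 130}{\left(-66\right)^{2} - 2856} = \left(-1088\right) \left(- \frac{1}{1781}\right) + \frac{848 - 130}{4356 - 2856} = \frac{1088}{1781} + \frac{718}{1500} = \frac{1088}{1781} + 718 \cdot \frac{1}{1500} = \frac{1088}{1781} + \frac{359}{750} = \frac{1455379}{1335750}$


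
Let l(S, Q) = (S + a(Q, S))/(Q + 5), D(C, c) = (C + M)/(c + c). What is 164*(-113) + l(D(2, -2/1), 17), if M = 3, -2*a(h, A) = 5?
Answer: -1630831/88 ≈ -18532.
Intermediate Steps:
a(h, A) = -5/2 (a(h, A) = -1/2*5 = -5/2)
D(C, c) = (3 + C)/(2*c) (D(C, c) = (C + 3)/(c + c) = (3 + C)/((2*c)) = (3 + C)*(1/(2*c)) = (3 + C)/(2*c))
l(S, Q) = (-5/2 + S)/(5 + Q) (l(S, Q) = (S - 5/2)/(Q + 5) = (-5/2 + S)/(5 + Q))
164*(-113) + l(D(2, -2/1), 17) = 164*(-113) + (-5/2 + (3 + 2)/(2*((-2/1))))/(5 + 17) = -18532 + (-5/2 + (1/2)*5/(-2*1))/22 = -18532 + (-5/2 + (1/2)*5/(-2))/22 = -18532 + (-5/2 + (1/2)*(-1/2)*5)/22 = -18532 + (-5/2 - 5/4)/22 = -18532 + (1/22)*(-15/4) = -18532 - 15/88 = -1630831/88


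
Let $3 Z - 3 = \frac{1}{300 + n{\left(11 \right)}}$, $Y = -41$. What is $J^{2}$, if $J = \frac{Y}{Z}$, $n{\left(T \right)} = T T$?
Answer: $\frac{2681479089}{1597696} \approx 1678.3$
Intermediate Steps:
$n{\left(T \right)} = T^{2}$
$Z = \frac{1264}{1263}$ ($Z = 1 + \frac{1}{3 \left(300 + 11^{2}\right)} = 1 + \frac{1}{3 \left(300 + 121\right)} = 1 + \frac{1}{3 \cdot 421} = 1 + \frac{1}{3} \cdot \frac{1}{421} = 1 + \frac{1}{1263} = \frac{1264}{1263} \approx 1.0008$)
$J = - \frac{51783}{1264}$ ($J = - \frac{41}{\frac{1264}{1263}} = \left(-41\right) \frac{1263}{1264} = - \frac{51783}{1264} \approx -40.968$)
$J^{2} = \left(- \frac{51783}{1264}\right)^{2} = \frac{2681479089}{1597696}$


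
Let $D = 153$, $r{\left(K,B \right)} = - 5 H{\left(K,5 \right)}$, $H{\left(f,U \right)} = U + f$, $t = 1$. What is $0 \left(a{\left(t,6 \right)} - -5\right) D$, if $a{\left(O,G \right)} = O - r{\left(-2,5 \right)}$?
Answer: $0$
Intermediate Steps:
$r{\left(K,B \right)} = -25 - 5 K$ ($r{\left(K,B \right)} = - 5 \left(5 + K\right) = -25 - 5 K$)
$a{\left(O,G \right)} = 15 + O$ ($a{\left(O,G \right)} = O - \left(-25 - -10\right) = O - \left(-25 + 10\right) = O - -15 = O + 15 = 15 + O$)
$0 \left(a{\left(t,6 \right)} - -5\right) D = 0 \left(\left(15 + 1\right) - -5\right) 153 = 0 \left(16 + 5\right) 153 = 0 \cdot 21 \cdot 153 = 0 \cdot 153 = 0$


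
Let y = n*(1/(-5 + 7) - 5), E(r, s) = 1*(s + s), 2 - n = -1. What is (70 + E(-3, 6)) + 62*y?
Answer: -755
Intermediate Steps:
n = 3 (n = 2 - 1*(-1) = 2 + 1 = 3)
E(r, s) = 2*s (E(r, s) = 1*(2*s) = 2*s)
y = -27/2 (y = 3*(1/(-5 + 7) - 5) = 3*(1/2 - 5) = 3*(½ - 5) = 3*(-9/2) = -27/2 ≈ -13.500)
(70 + E(-3, 6)) + 62*y = (70 + 2*6) + 62*(-27/2) = (70 + 12) - 837 = 82 - 837 = -755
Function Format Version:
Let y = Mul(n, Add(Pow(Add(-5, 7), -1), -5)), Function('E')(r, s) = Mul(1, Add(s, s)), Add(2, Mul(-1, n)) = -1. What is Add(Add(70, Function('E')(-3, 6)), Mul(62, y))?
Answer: -755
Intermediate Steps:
n = 3 (n = Add(2, Mul(-1, -1)) = Add(2, 1) = 3)
Function('E')(r, s) = Mul(2, s) (Function('E')(r, s) = Mul(1, Mul(2, s)) = Mul(2, s))
y = Rational(-27, 2) (y = Mul(3, Add(Pow(Add(-5, 7), -1), -5)) = Mul(3, Add(Pow(2, -1), -5)) = Mul(3, Add(Rational(1, 2), -5)) = Mul(3, Rational(-9, 2)) = Rational(-27, 2) ≈ -13.500)
Add(Add(70, Function('E')(-3, 6)), Mul(62, y)) = Add(Add(70, Mul(2, 6)), Mul(62, Rational(-27, 2))) = Add(Add(70, 12), -837) = Add(82, -837) = -755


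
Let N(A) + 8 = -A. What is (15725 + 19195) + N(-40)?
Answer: 34952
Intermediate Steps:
N(A) = -8 - A
(15725 + 19195) + N(-40) = (15725 + 19195) + (-8 - 1*(-40)) = 34920 + (-8 + 40) = 34920 + 32 = 34952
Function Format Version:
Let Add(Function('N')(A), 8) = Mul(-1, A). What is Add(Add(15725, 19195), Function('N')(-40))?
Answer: 34952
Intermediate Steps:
Function('N')(A) = Add(-8, Mul(-1, A))
Add(Add(15725, 19195), Function('N')(-40)) = Add(Add(15725, 19195), Add(-8, Mul(-1, -40))) = Add(34920, Add(-8, 40)) = Add(34920, 32) = 34952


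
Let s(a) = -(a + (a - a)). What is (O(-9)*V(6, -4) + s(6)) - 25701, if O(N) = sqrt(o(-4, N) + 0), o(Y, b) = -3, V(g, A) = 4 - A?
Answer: -25707 + 8*I*sqrt(3) ≈ -25707.0 + 13.856*I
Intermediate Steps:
s(a) = -a (s(a) = -(a + 0) = -a)
O(N) = I*sqrt(3) (O(N) = sqrt(-3 + 0) = sqrt(-3) = I*sqrt(3))
(O(-9)*V(6, -4) + s(6)) - 25701 = ((I*sqrt(3))*(4 - 1*(-4)) - 1*6) - 25701 = ((I*sqrt(3))*(4 + 4) - 6) - 25701 = ((I*sqrt(3))*8 - 6) - 25701 = (8*I*sqrt(3) - 6) - 25701 = (-6 + 8*I*sqrt(3)) - 25701 = -25707 + 8*I*sqrt(3)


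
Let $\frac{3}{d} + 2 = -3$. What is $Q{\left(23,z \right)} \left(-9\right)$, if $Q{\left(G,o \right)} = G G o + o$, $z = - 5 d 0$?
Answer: $0$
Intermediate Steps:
$d = - \frac{3}{5}$ ($d = \frac{3}{-2 - 3} = \frac{3}{-5} = 3 \left(- \frac{1}{5}\right) = - \frac{3}{5} \approx -0.6$)
$z = 0$ ($z = \left(-5\right) \left(- \frac{3}{5}\right) 0 = 3 \cdot 0 = 0$)
$Q{\left(G,o \right)} = o + o G^{2}$ ($Q{\left(G,o \right)} = G^{2} o + o = o G^{2} + o = o + o G^{2}$)
$Q{\left(23,z \right)} \left(-9\right) = 0 \left(1 + 23^{2}\right) \left(-9\right) = 0 \left(1 + 529\right) \left(-9\right) = 0 \cdot 530 \left(-9\right) = 0 \left(-9\right) = 0$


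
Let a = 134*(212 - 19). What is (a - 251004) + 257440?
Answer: 32298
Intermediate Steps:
a = 25862 (a = 134*193 = 25862)
(a - 251004) + 257440 = (25862 - 251004) + 257440 = -225142 + 257440 = 32298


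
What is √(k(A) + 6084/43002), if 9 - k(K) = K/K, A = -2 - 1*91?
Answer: 5*√1858642/2389 ≈ 2.8533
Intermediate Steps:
A = -93 (A = -2 - 91 = -93)
k(K) = 8 (k(K) = 9 - K/K = 9 - 1*1 = 9 - 1 = 8)
√(k(A) + 6084/43002) = √(8 + 6084/43002) = √(8 + 6084*(1/43002)) = √(8 + 338/2389) = √(19450/2389) = 5*√1858642/2389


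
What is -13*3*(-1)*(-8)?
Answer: -312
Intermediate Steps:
-13*3*(-1)*(-8) = -(-39)*(-8) = -13*24 = -312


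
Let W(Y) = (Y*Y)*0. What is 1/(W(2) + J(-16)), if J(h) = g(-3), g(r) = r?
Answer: -1/3 ≈ -0.33333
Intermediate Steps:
J(h) = -3
W(Y) = 0 (W(Y) = Y**2*0 = 0)
1/(W(2) + J(-16)) = 1/(0 - 3) = 1/(-3) = -1/3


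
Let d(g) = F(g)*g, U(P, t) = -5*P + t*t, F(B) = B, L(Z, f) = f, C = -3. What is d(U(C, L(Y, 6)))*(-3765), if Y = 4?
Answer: -9792765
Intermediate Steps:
U(P, t) = t² - 5*P (U(P, t) = -5*P + t² = t² - 5*P)
d(g) = g² (d(g) = g*g = g²)
d(U(C, L(Y, 6)))*(-3765) = (6² - 5*(-3))²*(-3765) = (36 + 15)²*(-3765) = 51²*(-3765) = 2601*(-3765) = -9792765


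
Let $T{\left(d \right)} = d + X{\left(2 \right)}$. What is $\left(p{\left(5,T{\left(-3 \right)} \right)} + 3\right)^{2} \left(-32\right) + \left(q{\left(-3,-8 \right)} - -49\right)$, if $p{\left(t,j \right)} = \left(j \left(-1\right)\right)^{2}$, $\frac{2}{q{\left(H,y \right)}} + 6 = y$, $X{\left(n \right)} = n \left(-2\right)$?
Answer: $- \frac{605354}{7} \approx -86479.0$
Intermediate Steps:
$X{\left(n \right)} = - 2 n$
$q{\left(H,y \right)} = \frac{2}{-6 + y}$
$T{\left(d \right)} = -4 + d$ ($T{\left(d \right)} = d - 4 = -4 + d$)
$p{\left(t,j \right)} = j^{2}$ ($p{\left(t,j \right)} = \left(- j\right)^{2} = j^{2}$)
$\left(p{\left(5,T{\left(-3 \right)} \right)} + 3\right)^{2} \left(-32\right) + \left(q{\left(-3,-8 \right)} - -49\right) = \left(\left(-4 - 3\right)^{2} + 3\right)^{2} \left(-32\right) + \left(\frac{2}{-6 - 8} - -49\right) = \left(\left(-7\right)^{2} + 3\right)^{2} \left(-32\right) + \left(\frac{2}{-14} + 49\right) = \left(49 + 3\right)^{2} \left(-32\right) + \left(2 \left(- \frac{1}{14}\right) + 49\right) = 52^{2} \left(-32\right) + \left(- \frac{1}{7} + 49\right) = 2704 \left(-32\right) + \frac{342}{7} = -86528 + \frac{342}{7} = - \frac{605354}{7}$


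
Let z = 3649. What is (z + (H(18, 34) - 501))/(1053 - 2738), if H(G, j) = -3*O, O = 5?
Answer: -3133/1685 ≈ -1.8593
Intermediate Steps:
H(G, j) = -15 (H(G, j) = -3*5 = -15)
(z + (H(18, 34) - 501))/(1053 - 2738) = (3649 + (-15 - 501))/(1053 - 2738) = (3649 - 516)/(-1685) = 3133*(-1/1685) = -3133/1685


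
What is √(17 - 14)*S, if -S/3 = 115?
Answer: -345*√3 ≈ -597.56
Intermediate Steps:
S = -345 (S = -3*115 = -345)
√(17 - 14)*S = √(17 - 14)*(-345) = √3*(-345) = -345*√3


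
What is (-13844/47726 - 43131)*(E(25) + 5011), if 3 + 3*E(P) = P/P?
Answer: -15470536126225/71589 ≈ -2.1610e+8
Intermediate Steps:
E(P) = -⅔ (E(P) = -1 + (P/P)/3 = -1 + (⅓)*1 = -1 + ⅓ = -⅔)
(-13844/47726 - 43131)*(E(25) + 5011) = (-13844/47726 - 43131)*(-⅔ + 5011) = (-13844*1/47726 - 43131)*(15031/3) = (-6922/23863 - 43131)*(15031/3) = -1029241975/23863*15031/3 = -15470536126225/71589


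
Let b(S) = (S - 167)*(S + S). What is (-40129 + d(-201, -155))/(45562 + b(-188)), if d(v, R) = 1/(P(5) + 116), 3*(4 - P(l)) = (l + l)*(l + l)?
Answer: -10433537/46550920 ≈ -0.22413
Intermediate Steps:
b(S) = 2*S*(-167 + S) (b(S) = (-167 + S)*(2*S) = 2*S*(-167 + S))
P(l) = 4 - 4*l**2/3 (P(l) = 4 - (l + l)*(l + l)/3 = 4 - 2*l*2*l/3 = 4 - 4*l**2/3)
d(v, R) = 3/260 (d(v, R) = 1/((4 - 4/3*5**2) + 116) = 1/((4 - 4/3*25) + 116) = 1/((4 - 100/3) + 116) = 1/(-88/3 + 116) = 1/(260/3) = 3/260)
(-40129 + d(-201, -155))/(45562 + b(-188)) = (-40129 + 3/260)/(45562 + 2*(-188)*(-167 - 188)) = -10433537/(260*(45562 + 2*(-188)*(-355))) = -10433537/(260*(45562 + 133480)) = -10433537/260/179042 = -10433537/260*1/179042 = -10433537/46550920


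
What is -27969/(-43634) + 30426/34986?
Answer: 384355253/254429854 ≈ 1.5107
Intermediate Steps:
-27969/(-43634) + 30426/34986 = -27969*(-1/43634) + 30426*(1/34986) = 27969/43634 + 5071/5831 = 384355253/254429854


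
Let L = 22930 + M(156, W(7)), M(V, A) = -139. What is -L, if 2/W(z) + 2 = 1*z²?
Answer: -22791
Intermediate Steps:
W(z) = 2/(-2 + z²) (W(z) = 2/(-2 + 1*z²) = 2/(-2 + z²))
L = 22791 (L = 22930 - 139 = 22791)
-L = -1*22791 = -22791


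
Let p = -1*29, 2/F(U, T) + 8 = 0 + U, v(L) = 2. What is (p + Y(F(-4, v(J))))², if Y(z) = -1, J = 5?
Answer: 900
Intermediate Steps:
F(U, T) = 2/(-8 + U) (F(U, T) = 2/(-8 + (0 + U)) = 2/(-8 + U))
p = -29
(p + Y(F(-4, v(J))))² = (-29 - 1)² = (-30)² = 900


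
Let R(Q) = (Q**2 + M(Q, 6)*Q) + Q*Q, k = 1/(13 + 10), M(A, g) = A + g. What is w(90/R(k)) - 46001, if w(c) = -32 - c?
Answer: -2179421/47 ≈ -46371.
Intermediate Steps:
k = 1/23 ≈ 0.043478
R(Q) = 2*Q**2 + Q*(6 + Q) (R(Q) = (Q**2 + (Q + 6)*Q) + Q*Q = (Q**2 + (6 + Q)*Q) + Q**2 = (Q**2 + Q*(6 + Q)) + Q**2 = 2*Q**2 + Q*(6 + Q))
w(90/R(k)) - 46001 = (-32 - 90/(3*(1/23)*(2 + 1/23))) - 46001 = (-32 - 90/(3*(1/23)*(47/23))) - 46001 = (-32 - 90/141/529) - 46001 = (-32 - 90*529/141) - 46001 = (-32 - 1*15870/47) - 46001 = (-32 - 15870/47) - 46001 = -17374/47 - 46001 = -2179421/47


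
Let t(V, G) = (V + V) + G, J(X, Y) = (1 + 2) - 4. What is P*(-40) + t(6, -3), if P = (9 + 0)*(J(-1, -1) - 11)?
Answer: 4329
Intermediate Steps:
J(X, Y) = -1 (J(X, Y) = 3 - 4 = -1)
P = -108 (P = (9 + 0)*(-1 - 11) = 9*(-12) = -108)
t(V, G) = G + 2*V (t(V, G) = 2*V + G = G + 2*V)
P*(-40) + t(6, -3) = -108*(-40) + (-3 + 2*6) = 4320 + (-3 + 12) = 4320 + 9 = 4329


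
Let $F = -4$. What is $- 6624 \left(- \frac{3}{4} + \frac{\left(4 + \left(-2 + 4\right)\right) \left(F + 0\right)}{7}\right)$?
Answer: $\frac{193752}{7} \approx 27679.0$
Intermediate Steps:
$- 6624 \left(- \frac{3}{4} + \frac{\left(4 + \left(-2 + 4\right)\right) \left(F + 0\right)}{7}\right) = - 6624 \left(- \frac{3}{4} + \frac{\left(4 + \left(-2 + 4\right)\right) \left(-4 + 0\right)}{7}\right) = - 6624 \left(\left(-3\right) \frac{1}{4} + \left(4 + 2\right) \left(-4\right) \frac{1}{7}\right) = - 6624 \left(- \frac{3}{4} + 6 \left(-4\right) \frac{1}{7}\right) = - 6624 \left(- \frac{3}{4} - \frac{24}{7}\right) = \left(-6624\right) \left(- \frac{117}{28}\right) = \frac{193752}{7}$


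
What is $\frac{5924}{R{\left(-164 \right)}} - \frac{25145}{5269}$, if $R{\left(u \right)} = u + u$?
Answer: $- \frac{9865279}{432058} \approx -22.833$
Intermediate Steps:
$R{\left(u \right)} = 2 u$
$\frac{5924}{R{\left(-164 \right)}} - \frac{25145}{5269} = \frac{5924}{2 \left(-164\right)} - \frac{25145}{5269} = \frac{5924}{-328} - \frac{25145}{5269} = 5924 \left(- \frac{1}{328}\right) - \frac{25145}{5269} = - \frac{1481}{82} - \frac{25145}{5269} = - \frac{9865279}{432058}$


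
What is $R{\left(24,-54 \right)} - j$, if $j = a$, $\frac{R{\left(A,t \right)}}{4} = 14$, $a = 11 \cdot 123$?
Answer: $-1297$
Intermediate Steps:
$a = 1353$
$R{\left(A,t \right)} = 56$ ($R{\left(A,t \right)} = 4 \cdot 14 = 56$)
$j = 1353$
$R{\left(24,-54 \right)} - j = 56 - 1353 = -1297$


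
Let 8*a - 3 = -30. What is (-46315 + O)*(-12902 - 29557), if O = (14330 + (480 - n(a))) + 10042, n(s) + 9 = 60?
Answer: 913462926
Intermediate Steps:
a = -27/8 (a = 3/8 + (⅛)*(-30) = 3/8 - 15/4 = -27/8 ≈ -3.3750)
n(s) = 51 (n(s) = -9 + 60 = 51)
O = 24801 (O = (14330 + (480 - 1*51)) + 10042 = (14330 + (480 - 51)) + 10042 = (14330 + 429) + 10042 = 14759 + 10042 = 24801)
(-46315 + O)*(-12902 - 29557) = (-46315 + 24801)*(-12902 - 29557) = -21514*(-42459) = 913462926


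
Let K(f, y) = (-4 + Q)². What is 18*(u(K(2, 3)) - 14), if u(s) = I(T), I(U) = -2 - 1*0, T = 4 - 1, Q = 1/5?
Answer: -288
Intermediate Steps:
Q = ⅕ ≈ 0.20000
T = 3
K(f, y) = 361/25 (K(f, y) = (-4 + ⅕)² = (-19/5)² = 361/25)
I(U) = -2 (I(U) = -2 + 0 = -2)
u(s) = -2
18*(u(K(2, 3)) - 14) = 18*(-2 - 14) = 18*(-16) = -288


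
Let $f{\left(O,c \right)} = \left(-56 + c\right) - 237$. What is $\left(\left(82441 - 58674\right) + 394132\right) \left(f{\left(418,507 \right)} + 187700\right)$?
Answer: $78529072686$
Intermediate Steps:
$f{\left(O,c \right)} = -293 + c$
$\left(\left(82441 - 58674\right) + 394132\right) \left(f{\left(418,507 \right)} + 187700\right) = \left(\left(82441 - 58674\right) + 394132\right) \left(\left(-293 + 507\right) + 187700\right) = \left(23767 + 394132\right) \left(214 + 187700\right) = 417899 \cdot 187914 = 78529072686$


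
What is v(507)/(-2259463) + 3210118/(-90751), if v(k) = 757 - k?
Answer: -7253165534384/205048526713 ≈ -35.373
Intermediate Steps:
v(507)/(-2259463) + 3210118/(-90751) = (757 - 1*507)/(-2259463) + 3210118/(-90751) = (757 - 507)*(-1/2259463) + 3210118*(-1/90751) = 250*(-1/2259463) - 3210118/90751 = -250/2259463 - 3210118/90751 = -7253165534384/205048526713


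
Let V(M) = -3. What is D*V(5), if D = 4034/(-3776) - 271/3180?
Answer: 1731427/500320 ≈ 3.4606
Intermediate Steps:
D = -1731427/1500960 (D = 4034*(-1/3776) - 271*1/3180 = -2017/1888 - 271/3180 = -1731427/1500960 ≈ -1.1535)
D*V(5) = -1731427/1500960*(-3) = 1731427/500320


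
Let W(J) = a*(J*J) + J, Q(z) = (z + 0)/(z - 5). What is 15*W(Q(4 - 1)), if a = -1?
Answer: -225/4 ≈ -56.250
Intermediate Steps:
Q(z) = z/(-5 + z)
W(J) = J - J² (W(J) = -J*J + J = -J² + J = J - J²)
15*W(Q(4 - 1)) = 15*(((4 - 1)/(-5 + (4 - 1)))*(1 - (4 - 1)/(-5 + (4 - 1)))) = 15*((3/(-5 + 3))*(1 - 3/(-5 + 3))) = 15*((3/(-2))*(1 - 3/(-2))) = 15*((3*(-½))*(1 - 3*(-1)/2)) = 15*(-3*(1 - 1*(-3/2))/2) = 15*(-3*(1 + 3/2)/2) = 15*(-3/2*5/2) = 15*(-15/4) = -225/4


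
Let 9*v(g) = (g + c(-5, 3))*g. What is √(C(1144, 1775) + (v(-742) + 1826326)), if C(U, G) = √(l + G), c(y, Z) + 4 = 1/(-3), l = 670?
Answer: √(152916420 + 81*√2445)/9 ≈ 1374.0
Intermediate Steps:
c(y, Z) = -13/3 (c(y, Z) = -4 + 1/(-3) = -4 - ⅓ = -13/3)
C(U, G) = √(670 + G)
v(g) = g*(-13/3 + g)/9 (v(g) = ((g - 13/3)*g)/9 = ((-13/3 + g)*g)/9 = (g*(-13/3 + g))/9 = g*(-13/3 + g)/9)
√(C(1144, 1775) + (v(-742) + 1826326)) = √(√(670 + 1775) + ((1/27)*(-742)*(-13 + 3*(-742)) + 1826326)) = √(√2445 + ((1/27)*(-742)*(-13 - 2226) + 1826326)) = √(√2445 + ((1/27)*(-742)*(-2239) + 1826326)) = √(√2445 + (1661338/27 + 1826326)) = √(√2445 + 50972140/27) = √(50972140/27 + √2445)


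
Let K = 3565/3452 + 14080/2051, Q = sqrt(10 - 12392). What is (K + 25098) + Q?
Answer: 177751061071/7080052 + I*sqrt(12382) ≈ 25106.0 + 111.27*I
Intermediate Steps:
Q = I*sqrt(12382) (Q = sqrt(-12382) = I*sqrt(12382) ≈ 111.27*I)
K = 55915975/7080052 (K = 3565*(1/3452) + 14080*(1/2051) = 3565/3452 + 14080/2051 = 55915975/7080052 ≈ 7.8977)
(K + 25098) + Q = (55915975/7080052 + 25098) + I*sqrt(12382) = 177751061071/7080052 + I*sqrt(12382)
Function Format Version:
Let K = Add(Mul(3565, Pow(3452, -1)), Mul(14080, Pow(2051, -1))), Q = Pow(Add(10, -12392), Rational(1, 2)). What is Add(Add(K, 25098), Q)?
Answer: Add(Rational(177751061071, 7080052), Mul(I, Pow(12382, Rational(1, 2)))) ≈ Add(25106., Mul(111.27, I))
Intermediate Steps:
Q = Mul(I, Pow(12382, Rational(1, 2))) (Q = Pow(-12382, Rational(1, 2)) = Mul(I, Pow(12382, Rational(1, 2))) ≈ Mul(111.27, I))
K = Rational(55915975, 7080052) (K = Add(Mul(3565, Rational(1, 3452)), Mul(14080, Rational(1, 2051))) = Add(Rational(3565, 3452), Rational(14080, 2051)) = Rational(55915975, 7080052) ≈ 7.8977)
Add(Add(K, 25098), Q) = Add(Add(Rational(55915975, 7080052), 25098), Mul(I, Pow(12382, Rational(1, 2)))) = Add(Rational(177751061071, 7080052), Mul(I, Pow(12382, Rational(1, 2))))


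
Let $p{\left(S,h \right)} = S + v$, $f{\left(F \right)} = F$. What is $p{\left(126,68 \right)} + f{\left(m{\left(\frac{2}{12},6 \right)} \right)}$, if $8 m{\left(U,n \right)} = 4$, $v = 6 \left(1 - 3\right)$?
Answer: $\frac{229}{2} \approx 114.5$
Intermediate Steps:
$v = -12$ ($v = 6 \left(-2\right) = -12$)
$m{\left(U,n \right)} = \frac{1}{2}$ ($m{\left(U,n \right)} = \frac{1}{8} \cdot 4 = \frac{1}{2}$)
$p{\left(S,h \right)} = -12 + S$ ($p{\left(S,h \right)} = S - 12 = -12 + S$)
$p{\left(126,68 \right)} + f{\left(m{\left(\frac{2}{12},6 \right)} \right)} = \left(-12 + 126\right) + \frac{1}{2} = 114 + \frac{1}{2} = \frac{229}{2}$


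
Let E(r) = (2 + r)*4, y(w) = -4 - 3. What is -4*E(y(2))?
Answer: 80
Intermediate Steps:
y(w) = -7
E(r) = 8 + 4*r
-4*E(y(2)) = -4*(8 + 4*(-7)) = -4*(8 - 28) = -4*(-20) = 80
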